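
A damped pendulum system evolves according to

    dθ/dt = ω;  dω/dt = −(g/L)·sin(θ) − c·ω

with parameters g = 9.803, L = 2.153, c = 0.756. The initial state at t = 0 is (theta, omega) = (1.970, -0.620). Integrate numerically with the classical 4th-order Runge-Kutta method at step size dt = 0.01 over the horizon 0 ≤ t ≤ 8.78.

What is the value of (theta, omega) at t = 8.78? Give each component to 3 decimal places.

(theta, omega) = (0.026, 0.114)

t=0.000: state=(1.970, -0.620)
step 1 (dt=0.01): k1=(-0.620, -3.726), k2=(-0.639, -3.718), k3=(-0.639, -3.718), k4=(-0.657, -3.710); state += dt/6·(k1+2k2+2k3+k4)
t=0.010: state=(1.964, -0.657)
t=0.020: state=(1.957, -0.694)
t=0.030: state=(1.950, -0.731)
continuing one RK4 step at a time; state shown every 50 steps (Δt=0.5):
t=0.500: state=(1.226, -2.270)
t=1.000: state=(-0.063, -2.476)
t=1.500: state=(-0.892, -0.685)
t=2.000: state=(-0.775, 1.015)
t=2.500: state=(-0.088, 1.467)
t=3.000: state=(0.455, 0.561)
t=3.500: state=(0.447, -0.518)
t=4.000: state=(0.068, -0.837)
t=4.500: state=(-0.250, -0.344)
t=5.000: state=(-0.254, 0.286)
t=5.500: state=(-0.041, 0.476)
t=6.000: state=(0.141, 0.198)
t=6.500: state=(0.144, -0.162)
t=7.000: state=(0.023, -0.270)
t=7.500: state=(-0.080, -0.112)
t=8.000: state=(-0.082, 0.093)
t=8.500: state=(-0.012, 0.153)
t=8.780: state=(0.026, 0.114)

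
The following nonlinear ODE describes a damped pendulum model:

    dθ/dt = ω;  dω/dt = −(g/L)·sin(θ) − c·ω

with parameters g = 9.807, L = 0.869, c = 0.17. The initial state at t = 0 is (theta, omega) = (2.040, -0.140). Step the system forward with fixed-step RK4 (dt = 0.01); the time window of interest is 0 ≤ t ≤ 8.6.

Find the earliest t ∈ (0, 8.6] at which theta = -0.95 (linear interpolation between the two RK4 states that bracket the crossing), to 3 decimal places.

t=0.000: state=(2.040, -0.140)
step 1 (dt=0.01): k1=(-0.140, -10.042), k2=(-0.190, -10.037), k3=(-0.190, -10.038), k4=(-0.240, -10.035); state += dt/6·(k1+2k2+2k3+k4)
t=0.010: state=(2.038, -0.240)
t=0.020: state=(2.035, -0.341)
t=0.030: state=(2.031, -0.441)
continuing one RK4 step at a time; state shown every 50 steps (Δt=0.5):
t=0.500: state=(0.687, -5.105)
t=0.810: state=(-0.923, -4.402)
next step: t=0.820: state=(-0.967, -4.303) — theta has crossed -0.95
linear interpolation between t=0.810 (-0.92301) and t=0.820 (-0.96654) → t≈0.816

t = 0.816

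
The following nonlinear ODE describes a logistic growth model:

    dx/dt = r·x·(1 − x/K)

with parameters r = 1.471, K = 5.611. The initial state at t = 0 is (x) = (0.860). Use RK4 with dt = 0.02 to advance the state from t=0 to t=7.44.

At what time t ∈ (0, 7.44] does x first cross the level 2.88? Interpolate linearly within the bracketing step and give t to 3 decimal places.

t = 1.198

t=0.000: state=(0.860)
step 1 (dt=0.02): k1=(1.071), k2=(1.082), k3=(1.082), k4=(1.093); state += dt/6·(k1+2k2+2k3+k4)
t=0.020: state=(0.882)
t=0.040: state=(0.904)
t=0.060: state=(0.926)
continuing one RK4 step at a time; state shown every 25 steps (Δt=0.5):
t=0.500: state=(1.538)
t=1.000: state=(2.473)
t=1.180: state=(2.843)
next step: t=1.200: state=(2.884) — x has crossed 2.88
linear interpolation between t=1.180 (2.84281) and t=1.200 (2.88406) → t≈1.198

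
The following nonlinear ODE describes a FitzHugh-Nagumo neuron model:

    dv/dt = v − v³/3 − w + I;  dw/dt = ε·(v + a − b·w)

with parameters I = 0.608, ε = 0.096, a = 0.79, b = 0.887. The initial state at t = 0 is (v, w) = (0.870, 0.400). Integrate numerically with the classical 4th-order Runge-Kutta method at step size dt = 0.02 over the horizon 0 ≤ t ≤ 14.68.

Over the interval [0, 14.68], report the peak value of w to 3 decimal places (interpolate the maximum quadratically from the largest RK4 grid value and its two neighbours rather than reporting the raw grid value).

max w = 1.494

t=0.000: state=(0.870, 0.400)
step 1 (dt=0.02): k1=(0.858, 0.125), k2=(0.859, 0.126), k3=(0.859, 0.126), k4=(0.860, 0.127); state += dt/6·(k1+2k2+2k3+k4)
t=0.020: state=(0.887, 0.403)
t=0.040: state=(0.904, 0.405)
t=0.060: state=(0.922, 0.408)
continuing one RK4 step at a time; state shown every 25 steps (Δt=0.5):
t=0.500: state=(1.279, 0.471)
t=1.000: state=(1.550, 0.556)
t=1.500: state=(1.658, 0.646)
t=2.000: state=(1.675, 0.735)
t=2.500: state=(1.653, 0.819)
t=3.000: state=(1.616, 0.899)
t=3.500: state=(1.573, 0.974)
t=4.000: state=(1.527, 1.043)
t=4.500: state=(1.478, 1.107)
t=5.000: state=(1.428, 1.167)
t=5.500: state=(1.377, 1.221)
t=6.000: state=(1.322, 1.271)
t=6.500: state=(1.265, 1.316)
t=7.000: state=(1.204, 1.356)
t=7.500: state=(1.139, 1.392)
t=8.000: state=(1.067, 1.423)
t=8.500: state=(0.985, 1.449)
t=9.000: state=(0.891, 1.470)
t=9.500: state=(0.776, 1.485)
t=10.000: state=(0.629, 1.493)
t=10.500: state=(0.427, 1.493)
t=11.000: state=(0.125, 1.481)
t=11.500: state=(-0.352, 1.452)
t=12.000: state=(-1.036, 1.397)
t=12.500: state=(-1.646, 1.311)
t=13.000: state=(-1.897, 1.209)
t=13.500: state=(-1.941, 1.105)
t=14.000: state=(-1.924, 1.005)
t=14.500: state=(-1.894, 0.911)
t=14.680: state=(-1.881, 0.878)
largest grid value and its neighbours: w(10.240)=1.49421, w(10.260)=1.49421, w(10.280)=1.49420
parabola through these three points peaks at t≈10.254 with w≈1.49421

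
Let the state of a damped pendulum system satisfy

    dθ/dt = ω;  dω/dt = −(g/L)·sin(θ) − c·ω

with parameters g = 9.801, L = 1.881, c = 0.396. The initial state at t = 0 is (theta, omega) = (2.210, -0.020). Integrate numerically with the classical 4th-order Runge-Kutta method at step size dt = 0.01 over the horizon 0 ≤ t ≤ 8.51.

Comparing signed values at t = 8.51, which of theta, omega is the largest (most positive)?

largest component: omega

t=0.000: state=(2.210, -0.020)
step 1 (dt=0.01): k1=(-0.020, -4.174), k2=(-0.041, -4.166), k3=(-0.041, -4.166), k4=(-0.062, -4.159); state += dt/6·(k1+2k2+2k3+k4)
t=0.010: state=(2.210, -0.062)
t=0.020: state=(2.209, -0.103)
t=0.030: state=(2.208, -0.145)
continuing one RK4 step at a time; state shown every 50 steps (Δt=0.5):
t=0.500: state=(1.683, -2.114)
t=1.000: state=(0.179, -3.497)
t=1.500: state=(-1.202, -1.604)
t=2.000: state=(-1.335, 1.000)
t=2.500: state=(-0.357, 2.593)
t=3.000: state=(0.779, 1.513)
t=3.500: state=(0.974, -0.708)
t=4.000: state=(0.230, -1.964)
t=4.500: state=(-0.608, -1.061)
t=5.000: state=(-0.691, 0.696)
t=5.500: state=(-0.075, 1.490)
t=6.000: state=(0.506, 0.617)
t=6.500: state=(0.467, -0.713)
t=7.000: state=(-0.043, -1.094)
t=7.500: state=(-0.416, -0.268)
t=8.000: state=(-0.292, 0.682)
t=8.500: state=(0.114, 0.759)
t=8.510: state=(0.122, 0.750)
compare at T: theta=0.122, omega=0.750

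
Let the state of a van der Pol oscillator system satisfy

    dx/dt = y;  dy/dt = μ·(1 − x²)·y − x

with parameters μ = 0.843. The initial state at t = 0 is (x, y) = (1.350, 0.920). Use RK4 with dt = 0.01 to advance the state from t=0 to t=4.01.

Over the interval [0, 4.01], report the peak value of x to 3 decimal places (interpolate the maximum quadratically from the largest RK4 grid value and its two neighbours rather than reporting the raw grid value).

t=0.000: state=(1.350, 0.920)
step 1 (dt=0.01): k1=(0.920, -1.988), k2=(0.910, -1.995), k3=(0.910, -1.995), k4=(0.900, -2.002); state += dt/6·(k1+2k2+2k3+k4)
t=0.010: state=(1.359, 0.900)
t=0.020: state=(1.368, 0.880)
t=0.030: state=(1.377, 0.860)
continuing one RK4 step at a time; state shown every 20 steps (Δt=0.2):
t=0.200: state=(1.493, 0.511)
t=0.400: state=(1.557, 0.134)
t=0.600: state=(1.552, -0.172)
t=0.800: state=(1.492, -0.411)
t=1.000: state=(1.390, -0.607)
t=1.200: state=(1.251, -0.784)
t=1.400: state=(1.076, -0.965)
t=1.600: state=(0.863, -1.170)
t=1.800: state=(0.605, -1.417)
t=2.000: state=(0.293, -1.716)
t=2.200: state=(-0.084, -2.048)
t=2.400: state=(-0.523, -2.318)
t=2.600: state=(-0.993, -2.328)
t=2.800: state=(-1.425, -1.911)
t=3.000: state=(-1.737, -1.195)
t=3.200: state=(-1.905, -0.502)
t=3.400: state=(-1.952, -0.006)
t=3.600: state=(-1.919, 0.307)
t=3.800: state=(-1.837, 0.507)
t=4.000: state=(-1.720, 0.651)
t=4.010: state=(-1.714, 0.657)
largest grid value and its neighbours: x(0.470)=1.56188, x(0.480)=1.56198, x(0.490)=1.56193
parabola through these three points peaks at t≈0.482 with x≈1.56199

max x = 1.562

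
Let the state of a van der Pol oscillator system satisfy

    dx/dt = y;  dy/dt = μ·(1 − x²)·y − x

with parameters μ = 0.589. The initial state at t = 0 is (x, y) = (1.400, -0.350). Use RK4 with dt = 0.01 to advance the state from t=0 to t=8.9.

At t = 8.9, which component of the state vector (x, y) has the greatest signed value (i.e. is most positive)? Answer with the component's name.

t=0.000: state=(1.400, -0.350)
step 1 (dt=0.01): k1=(-0.350, -1.202), k2=(-0.356, -1.198), k3=(-0.356, -1.198), k4=(-0.362, -1.194); state += dt/6·(k1+2k2+2k3+k4)
t=0.010: state=(1.396, -0.362)
t=0.020: state=(1.393, -0.374)
t=0.030: state=(1.389, -0.386)
continuing one RK4 step at a time; state shown every 50 steps (Δt=0.5):
t=0.500: state=(1.088, -0.881)
t=1.000: state=(0.520, -1.403)
t=1.500: state=(-0.320, -1.925)
t=2.000: state=(-1.278, -1.681)
t=2.500: state=(-1.816, -0.432)
t=3.000: state=(-1.786, 0.448)
t=3.500: state=(-1.435, 0.930)
t=4.000: state=(-0.858, 1.397)
t=4.500: state=(-0.011, 2.002)
t=5.000: state=(1.075, 2.135)
t=5.500: state=(1.854, 0.827)
t=6.000: state=(1.951, -0.298)
t=6.500: state=(1.658, -0.821)
t=7.000: state=(1.147, -1.233)
t=7.500: state=(0.400, -1.787)
t=8.000: state=(-0.640, -2.287)
t=8.500: state=(-1.651, -1.460)
t=8.900: state=(-1.985, -0.262)
compare at T: x=-1.985, y=-0.262

largest component: y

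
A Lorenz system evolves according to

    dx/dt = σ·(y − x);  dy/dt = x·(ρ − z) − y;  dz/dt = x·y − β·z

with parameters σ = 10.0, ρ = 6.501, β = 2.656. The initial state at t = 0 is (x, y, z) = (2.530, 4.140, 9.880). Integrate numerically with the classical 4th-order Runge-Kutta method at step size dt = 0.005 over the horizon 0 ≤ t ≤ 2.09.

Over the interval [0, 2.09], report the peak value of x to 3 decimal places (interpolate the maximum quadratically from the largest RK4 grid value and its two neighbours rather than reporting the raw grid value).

t=0.000: state=(2.530, 4.140, 9.880)
step 1 (dt=0.005): k1=(16.100, -12.689, -15.767), k2=(15.380, -12.692, -15.577), k3=(15.398, -12.687, -15.586), k4=(14.696, -12.682, -15.407); state += dt/6·(k1+2k2+2k3+k4)
t=0.005: state=(2.607, 4.077, 9.802)
t=0.010: state=(2.677, 4.013, 9.726)
t=0.015: state=(2.741, 3.950, 9.651)
continuing one RK4 step at a time; state shown every 20 steps (Δt=0.1):
t=0.100: state=(3.110, 3.003, 8.489)
t=0.200: state=(2.773, 2.341, 7.190)
t=0.300: state=(2.393, 2.096, 6.006)
t=0.400: state=(2.202, 2.115, 5.022)
t=0.500: state=(2.210, 2.306, 4.275)
t=0.600: state=(2.384, 2.631, 3.773)
t=0.700: state=(2.697, 3.074, 3.530)
t=0.800: state=(3.128, 3.605, 3.564)
t=0.900: state=(3.635, 4.160, 3.895)
t=1.000: state=(4.145, 4.621, 4.502)
t=1.100: state=(4.545, 4.848, 5.280)
t=1.200: state=(4.718, 4.753, 6.022)
t=1.300: state=(4.617, 4.393, 6.503)
t=1.400: state=(4.307, 3.936, 6.618)
t=1.500: state=(3.923, 3.547, 6.418)
t=1.600: state=(3.588, 3.303, 6.040)
t=1.700: state=(3.367, 3.211, 5.618)
t=1.800: state=(3.275, 3.246, 5.243)
t=1.900: state=(3.300, 3.376, 4.972)
t=2.000: state=(3.416, 3.568, 4.836)
t=2.090: state=(3.573, 3.765, 4.834)
largest grid value and its neighbours: x(1.205)=4.71949, x(1.210)=4.72017, x(1.215)=4.72014
parabola through these three points peaks at t≈1.212 with x≈4.72025

max x = 4.720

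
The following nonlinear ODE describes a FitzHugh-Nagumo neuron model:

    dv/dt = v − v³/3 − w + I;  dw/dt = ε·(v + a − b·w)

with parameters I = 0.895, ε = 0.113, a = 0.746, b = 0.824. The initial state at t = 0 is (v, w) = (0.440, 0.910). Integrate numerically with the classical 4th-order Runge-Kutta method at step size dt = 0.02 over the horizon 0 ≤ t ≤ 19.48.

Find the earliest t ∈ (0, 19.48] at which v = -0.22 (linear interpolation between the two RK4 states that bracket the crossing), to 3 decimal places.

t = 11.486

t=0.000: state=(0.440, 0.910)
step 1 (dt=0.02): k1=(0.397, 0.049), k2=(0.399, 0.050), k3=(0.399, 0.050), k4=(0.402, 0.050); state += dt/6·(k1+2k2+2k3+k4)
t=0.020: state=(0.448, 0.911)
t=0.040: state=(0.456, 0.912)
t=0.060: state=(0.464, 0.913)
continuing one RK4 step at a time; state shown every 50 steps (Δt=1):
t=1.000: state=(0.952, 0.983)
t=2.000: state=(1.406, 1.107)
t=3.000: state=(1.516, 1.249)
t=4.000: state=(1.471, 1.380)
t=5.000: state=(1.383, 1.492)
t=6.000: state=(1.281, 1.584)
t=7.000: state=(1.166, 1.655)
t=8.000: state=(1.032, 1.707)
t=9.000: state=(0.864, 1.739)
t=10.000: state=(0.622, 1.746)
t=11.000: state=(0.175, 1.717)
t=11.480: state=(-0.214, 1.681)
next step: t=11.500: state=(-0.234, 1.679) — v has crossed -0.22
linear interpolation between t=11.480 (-0.21406) and t=11.500 (-0.23416) → t≈11.486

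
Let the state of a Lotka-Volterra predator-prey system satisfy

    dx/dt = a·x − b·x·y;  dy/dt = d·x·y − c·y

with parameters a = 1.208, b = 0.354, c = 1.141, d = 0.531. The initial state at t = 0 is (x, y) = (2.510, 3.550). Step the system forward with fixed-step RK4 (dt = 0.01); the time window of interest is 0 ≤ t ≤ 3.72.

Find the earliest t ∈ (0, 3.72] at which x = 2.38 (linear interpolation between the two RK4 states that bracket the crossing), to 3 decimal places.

t = 0.504

t=0.000: state=(2.510, 3.550)
step 1 (dt=0.01): k1=(-0.122, 0.681), k2=(-0.125, 0.680), k3=(-0.125, 0.680), k4=(-0.128, 0.680); state += dt/6·(k1+2k2+2k3+k4)
t=0.010: state=(2.509, 3.557)
t=0.020: state=(2.507, 3.564)
t=0.030: state=(2.506, 3.570)
continuing one RK4 step at a time; state shown every 20 steps (Δt=0.2):
t=0.200: state=(2.474, 3.683)
t=0.400: state=(2.417, 3.801)
t=0.500: state=(2.381, 3.852)
next step: t=0.510: state=(2.378, 3.857) — x has crossed 2.38
linear interpolation between t=0.500 (2.38142) and t=0.510 (2.37770) → t≈0.504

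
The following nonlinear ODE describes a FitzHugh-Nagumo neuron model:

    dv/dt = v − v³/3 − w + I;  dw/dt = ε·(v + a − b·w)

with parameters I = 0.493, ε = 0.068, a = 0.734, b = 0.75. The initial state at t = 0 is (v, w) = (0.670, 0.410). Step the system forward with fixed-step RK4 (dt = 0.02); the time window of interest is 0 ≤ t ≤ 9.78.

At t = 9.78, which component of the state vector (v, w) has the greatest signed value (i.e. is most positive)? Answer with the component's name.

largest component: w

t=0.000: state=(0.670, 0.410)
step 1 (dt=0.02): k1=(0.653, 0.075), k2=(0.656, 0.075), k3=(0.656, 0.075), k4=(0.658, 0.075); state += dt/6·(k1+2k2+2k3+k4)
t=0.020: state=(0.683, 0.411)
t=0.040: state=(0.696, 0.413)
t=0.060: state=(0.710, 0.415)
continuing one RK4 step at a time; state shown every 25 steps (Δt=0.5):
t=0.500: state=(1.018, 0.453)
t=1.000: state=(1.336, 0.506)
t=1.500: state=(1.532, 0.566)
t=2.000: state=(1.612, 0.630)
t=2.500: state=(1.627, 0.693)
t=3.000: state=(1.612, 0.754)
t=3.500: state=(1.585, 0.814)
t=4.000: state=(1.551, 0.871)
t=4.500: state=(1.515, 0.925)
t=5.000: state=(1.476, 0.976)
t=5.500: state=(1.436, 1.025)
t=6.000: state=(1.393, 1.072)
t=6.500: state=(1.349, 1.115)
t=7.000: state=(1.302, 1.156)
t=7.500: state=(1.252, 1.195)
t=8.000: state=(1.198, 1.230)
t=8.500: state=(1.139, 1.263)
t=9.000: state=(1.073, 1.293)
t=9.500: state=(0.999, 1.320)
t=9.780: state=(0.952, 1.334)
compare at T: v=0.952, w=1.334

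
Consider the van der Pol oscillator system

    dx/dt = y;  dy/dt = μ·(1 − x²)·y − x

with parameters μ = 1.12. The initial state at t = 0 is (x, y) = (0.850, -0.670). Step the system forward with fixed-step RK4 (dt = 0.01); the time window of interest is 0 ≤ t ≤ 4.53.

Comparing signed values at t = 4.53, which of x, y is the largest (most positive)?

t=0.000: state=(0.850, -0.670)
step 1 (dt=0.01): k1=(-0.670, -1.058), k2=(-0.675, -1.061), k3=(-0.675, -1.061), k4=(-0.681, -1.063); state += dt/6·(k1+2k2+2k3+k4)
t=0.010: state=(0.843, -0.681)
t=0.020: state=(0.836, -0.691)
t=0.030: state=(0.829, -0.702)
continuing one RK4 step at a time; state shown every 20 steps (Δt=0.2):
t=0.200: state=(0.694, -0.895)
t=0.400: state=(0.489, -1.163)
t=0.600: state=(0.225, -1.492)
t=0.800: state=(-0.112, -1.877)
t=1.000: state=(-0.524, -2.223)
t=1.200: state=(-0.982, -2.286)
t=1.400: state=(-1.403, -1.840)
t=1.600: state=(-1.695, -1.066)
t=1.800: state=(-1.836, -0.377)
t=2.000: state=(-1.863, 0.068)
t=2.200: state=(-1.821, 0.325)
t=2.400: state=(-1.740, 0.483)
t=2.600: state=(-1.631, 0.597)
t=2.800: state=(-1.502, 0.699)
t=3.000: state=(-1.351, 0.810)
t=3.200: state=(-1.176, 0.946)
t=3.400: state=(-0.970, 1.125)
t=3.600: state=(-0.721, 1.373)
t=3.800: state=(-0.414, 1.718)
t=4.000: state=(-0.027, 2.171)
t=4.200: state=(0.456, 2.635)
t=4.400: state=(1.005, 2.761)
t=4.530: state=(1.348, 2.456)
compare at T: x=1.348, y=2.456

largest component: y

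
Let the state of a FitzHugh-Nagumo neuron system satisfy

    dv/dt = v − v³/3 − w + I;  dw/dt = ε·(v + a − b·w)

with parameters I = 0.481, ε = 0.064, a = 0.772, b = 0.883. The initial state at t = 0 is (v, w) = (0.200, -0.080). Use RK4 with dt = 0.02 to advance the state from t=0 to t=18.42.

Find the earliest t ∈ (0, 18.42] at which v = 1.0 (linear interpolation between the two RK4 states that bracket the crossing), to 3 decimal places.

t=0.000: state=(0.200, -0.080)
step 1 (dt=0.02): k1=(0.758, 0.067), k2=(0.765, 0.067), k3=(0.765, 0.067), k4=(0.772, 0.068); state += dt/6·(k1+2k2+2k3+k4)
t=0.020: state=(0.215, -0.079)
t=0.040: state=(0.231, -0.077)
t=0.060: state=(0.247, -0.076)
t=0.780: state=(0.982, -0.011)
next step: t=0.800: state=(1.006, -0.009) — v has crossed 1.0
linear interpolation between t=0.780 (0.98248) and t=0.800 (1.00564) → t≈0.795

t = 0.795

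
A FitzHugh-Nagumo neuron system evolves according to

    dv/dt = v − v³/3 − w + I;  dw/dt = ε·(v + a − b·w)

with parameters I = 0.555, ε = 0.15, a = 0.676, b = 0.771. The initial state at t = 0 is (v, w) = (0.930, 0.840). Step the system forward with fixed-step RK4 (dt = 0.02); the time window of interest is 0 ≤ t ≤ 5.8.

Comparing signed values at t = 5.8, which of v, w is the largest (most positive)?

largest component: w

t=0.000: state=(0.930, 0.840)
step 1 (dt=0.02): k1=(0.377, 0.144), k2=(0.376, 0.144), k3=(0.376, 0.144), k4=(0.375, 0.145); state += dt/6·(k1+2k2+2k3+k4)
t=0.020: state=(0.938, 0.843)
t=0.040: state=(0.945, 0.846)
t=0.060: state=(0.952, 0.849)
continuing one RK4 step at a time; state shown every 10 steps (Δt=0.2):
t=0.200: state=(1.003, 0.870)
t=0.400: state=(1.070, 0.900)
t=0.600: state=(1.129, 0.933)
t=0.800: state=(1.178, 0.966)
t=1.000: state=(1.218, 0.999)
t=1.200: state=(1.247, 1.033)
t=1.400: state=(1.267, 1.067)
t=1.600: state=(1.279, 1.100)
t=1.800: state=(1.282, 1.133)
t=2.000: state=(1.280, 1.165)
t=2.200: state=(1.271, 1.196)
t=2.400: state=(1.258, 1.226)
t=2.600: state=(1.240, 1.256)
t=2.800: state=(1.219, 1.283)
t=3.000: state=(1.195, 1.310)
t=3.200: state=(1.168, 1.335)
t=3.400: state=(1.138, 1.359)
t=3.600: state=(1.105, 1.381)
t=3.800: state=(1.070, 1.402)
t=4.000: state=(1.031, 1.421)
t=4.200: state=(0.989, 1.438)
t=4.400: state=(0.944, 1.454)
t=4.600: state=(0.895, 1.468)
t=4.800: state=(0.841, 1.481)
t=5.000: state=(0.782, 1.491)
t=5.200: state=(0.715, 1.499)
t=5.400: state=(0.641, 1.505)
t=5.600: state=(0.556, 1.508)
t=5.800: state=(0.458, 1.509)
compare at T: v=0.458, w=1.509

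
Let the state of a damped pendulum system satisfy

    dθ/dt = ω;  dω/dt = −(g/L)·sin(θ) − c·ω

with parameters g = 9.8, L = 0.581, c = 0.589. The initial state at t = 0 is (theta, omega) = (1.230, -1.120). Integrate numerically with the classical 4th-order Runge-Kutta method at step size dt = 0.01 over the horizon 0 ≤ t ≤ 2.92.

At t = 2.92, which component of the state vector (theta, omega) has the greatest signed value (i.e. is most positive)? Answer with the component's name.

t=0.000: state=(1.230, -1.120)
step 1 (dt=0.01): k1=(-1.120, -15.238), k2=(-1.196, -15.161), k3=(-1.196, -15.159), k4=(-1.272, -15.080); state += dt/6·(k1+2k2+2k3+k4)
t=0.010: state=(1.218, -1.272)
t=0.020: state=(1.205, -1.422)
t=0.030: state=(1.190, -1.570)
continuing one RK4 step at a time; state shown every 10 steps (Δt=0.1):
t=0.100: state=(1.045, -2.548)
t=0.200: state=(0.730, -3.675)
t=0.300: state=(0.327, -4.290)
t=0.400: state=(-0.105, -4.221)
t=0.500: state=(-0.495, -3.486)
t=0.600: state=(-0.787, -2.296)
t=0.700: state=(-0.947, -0.904)
t=0.800: state=(-0.967, 0.498)
t=0.900: state=(-0.852, 1.771)
t=1.000: state=(-0.622, 2.777)
t=1.100: state=(-0.311, 3.357)
t=1.200: state=(0.031, 3.390)
t=1.300: state=(0.349, 2.878)
t=1.400: state=(0.593, 1.959)
t=1.500: state=(0.734, 0.826)
t=1.600: state=(0.757, -0.344)
t=1.700: state=(0.668, -1.405)
t=1.800: state=(0.484, -2.225)
t=1.900: state=(0.236, -2.677)
t=2.000: state=(-0.036, -2.684)
t=2.100: state=(-0.287, -2.261)
t=2.200: state=(-0.477, -1.511)
t=2.300: state=(-0.583, -0.585)
t=2.400: state=(-0.593, 0.368)
t=2.500: state=(-0.513, 1.217)
t=2.600: state=(-0.357, 1.844)
t=2.700: state=(-0.155, 2.155)
t=2.800: state=(0.061, 2.105)
t=2.900: state=(0.255, 1.720)
t=2.920: state=(0.288, 1.610)
compare at T: theta=0.288, omega=1.610

largest component: omega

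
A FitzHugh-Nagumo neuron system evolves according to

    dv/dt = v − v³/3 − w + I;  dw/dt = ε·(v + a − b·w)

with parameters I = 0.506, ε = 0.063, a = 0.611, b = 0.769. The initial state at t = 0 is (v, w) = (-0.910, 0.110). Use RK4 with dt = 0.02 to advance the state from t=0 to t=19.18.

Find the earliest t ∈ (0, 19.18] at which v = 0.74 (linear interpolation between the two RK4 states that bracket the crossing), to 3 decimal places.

t=0.000: state=(-0.910, 0.110)
step 1 (dt=0.02): k1=(-0.263, -0.024), k2=(-0.263, -0.024), k3=(-0.263, -0.024), k4=(-0.263, -0.024); state += dt/6·(k1+2k2+2k3+k4)
t=0.020: state=(-0.915, 0.110)
t=0.040: state=(-0.921, 0.109)
t=0.060: state=(-0.926, 0.109)
continuing one RK4 step at a time; state shown every 50 steps (Δt=1):
t=1.000: state=(-1.159, 0.078)
t=2.000: state=(-1.310, 0.036)
t=3.000: state=(-1.355, -0.011)
t=4.000: state=(-1.343, -0.056)
t=5.000: state=(-1.308, -0.097)
t=6.000: state=(-1.263, -0.134)
t=7.000: state=(-1.212, -0.166)
t=8.000: state=(-1.156, -0.194)
t=9.000: state=(-1.094, -0.216)
t=10.000: state=(-1.025, -0.234)
t=11.000: state=(-0.945, -0.246)
t=12.000: state=(-0.846, -0.252)
t=13.000: state=(-0.710, -0.250)
t=14.000: state=(-0.491, -0.238)
t=15.000: state=(-0.045, -0.208)
t=15.800: state=(0.728, -0.155)
next step: t=15.820: state=(0.753, -0.153) — v has crossed 0.74
linear interpolation between t=15.800 (0.72751) and t=15.820 (0.75281) → t≈15.810

t = 15.810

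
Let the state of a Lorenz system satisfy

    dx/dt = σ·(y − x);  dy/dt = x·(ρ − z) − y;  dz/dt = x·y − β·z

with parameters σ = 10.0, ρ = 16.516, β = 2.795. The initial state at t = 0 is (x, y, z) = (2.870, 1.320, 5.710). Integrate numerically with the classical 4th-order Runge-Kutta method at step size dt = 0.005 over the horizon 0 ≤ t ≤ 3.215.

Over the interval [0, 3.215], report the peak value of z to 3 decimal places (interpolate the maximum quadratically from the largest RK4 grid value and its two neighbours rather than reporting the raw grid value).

t=0.000: state=(2.870, 1.320, 5.710)
step 1 (dt=0.005): k1=(-15.500, 29.693, -12.171), k2=(-14.370, 29.286, -11.927), k3=(-14.409, 29.316, -11.928), k4=(-13.314, 28.935, -11.689); state += dt/6·(k1+2k2+2k3+k4)
t=0.005: state=(2.798, 1.467, 5.650)
t=0.010: state=(2.737, 1.610, 5.593)
t=0.015: state=(2.685, 1.750, 5.538)
continuing one RK4 step at a time; state shown every 40 steps (Δt=0.2):
t=0.200: state=(4.893, 7.727, 5.739)
t=0.400: state=(11.461, 12.482, 19.707)
t=0.600: state=(4.935, 1.042, 19.362)
t=0.800: state=(1.436, 1.186, 11.369)
t=1.000: state=(2.269, 3.325, 7.083)
t=1.200: state=(6.393, 9.616, 8.407)
t=1.400: state=(10.721, 9.276, 21.709)
t=1.600: state=(4.005, 1.463, 17.207)
t=1.800: state=(2.218, 2.485, 10.532)
t=2.000: state=(4.368, 6.346, 8.166)
t=2.200: state=(9.569, 11.638, 15.759)
t=2.400: state=(7.111, 3.774, 20.271)
t=2.600: state=(3.082, 2.569, 13.345)
t=2.800: state=(4.045, 5.413, 9.631)
t=3.000: state=(8.206, 10.462, 13.584)
t=3.200: state=(8.297, 5.901, 20.266)
t=3.215: state=(7.925, 5.369, 20.105)
largest grid value and its neighbours: z(0.475)=23.50707, z(0.480)=23.53288, z(0.485)=23.53211
parabola through these three points peaks at t≈0.482 with z≈23.53583

max z = 23.536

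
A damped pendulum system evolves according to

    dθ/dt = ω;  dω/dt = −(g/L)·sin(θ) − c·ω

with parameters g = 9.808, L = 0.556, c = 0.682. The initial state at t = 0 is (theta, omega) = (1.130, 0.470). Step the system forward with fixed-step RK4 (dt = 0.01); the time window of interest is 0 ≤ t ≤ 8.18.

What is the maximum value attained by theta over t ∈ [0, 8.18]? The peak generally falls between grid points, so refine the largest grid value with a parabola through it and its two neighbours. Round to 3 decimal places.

t=0.000: state=(1.130, 0.470)
step 1 (dt=0.01): k1=(0.470, -16.275), k2=(0.389, -16.237), k3=(0.389, -16.234), k4=(0.308, -16.193); state += dt/6·(k1+2k2+2k3+k4)
t=0.010: state=(1.134, 0.308)
t=0.020: state=(1.136, 0.146)
t=0.030: state=(1.137, -0.014)
continuing one RK4 step at a time; state shown every 50 steps (Δt=0.5):
t=0.500: state=(-0.157, -3.766)
t=1.000: state=(-0.676, 1.993)
t=1.500: state=(0.583, 1.187)
t=2.000: state=(0.038, -2.354)
t=2.500: state=(-0.436, 0.951)
t=3.000: state=(0.320, 0.899)
t=3.500: state=(0.050, -1.413)
t=4.000: state=(-0.267, 0.511)
t=4.500: state=(0.185, 0.580)
t=5.000: state=(0.036, -0.846)
t=5.500: state=(-0.161, 0.291)
t=6.000: state=(0.109, 0.357)
t=6.500: state=(0.023, -0.507)
t=7.000: state=(-0.097, 0.170)
t=7.500: state=(0.065, 0.217)
t=8.000: state=(0.015, -0.304)
t=8.180: state=(-0.036, -0.232)
largest grid value and its neighbours: theta(0.020)=1.13616, theta(0.030)=1.13681, theta(0.040)=1.13587
parabola through these three points peaks at t≈0.029 with theta≈1.13682

max theta = 1.137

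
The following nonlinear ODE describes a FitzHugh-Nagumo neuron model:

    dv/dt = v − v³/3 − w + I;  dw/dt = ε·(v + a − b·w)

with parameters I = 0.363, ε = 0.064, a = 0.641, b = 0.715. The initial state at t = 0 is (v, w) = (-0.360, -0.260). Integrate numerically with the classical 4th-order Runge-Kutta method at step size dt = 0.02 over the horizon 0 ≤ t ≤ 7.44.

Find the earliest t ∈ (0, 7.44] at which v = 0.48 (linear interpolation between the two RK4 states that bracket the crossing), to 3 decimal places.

t = 1.493

t=0.000: state=(-0.360, -0.260)
step 1 (dt=0.02): k1=(0.279, 0.030), k2=(0.281, 0.030), k3=(0.281, 0.030), k4=(0.283, 0.030); state += dt/6·(k1+2k2+2k3+k4)
t=0.020: state=(-0.354, -0.259)
t=0.040: state=(-0.349, -0.259)
t=0.060: state=(-0.343, -0.258)
continuing one RK4 step at a time; state shown every 25 steps (Δt=0.5):
t=0.500: state=(-0.189, -0.243)
t=1.000: state=(0.076, -0.219)
t=1.480: state=(0.467, -0.187)
next step: t=1.500: state=(0.487, -0.185) — v has crossed 0.48
linear interpolation between t=1.480 (0.46723) and t=1.500 (0.48703) → t≈1.493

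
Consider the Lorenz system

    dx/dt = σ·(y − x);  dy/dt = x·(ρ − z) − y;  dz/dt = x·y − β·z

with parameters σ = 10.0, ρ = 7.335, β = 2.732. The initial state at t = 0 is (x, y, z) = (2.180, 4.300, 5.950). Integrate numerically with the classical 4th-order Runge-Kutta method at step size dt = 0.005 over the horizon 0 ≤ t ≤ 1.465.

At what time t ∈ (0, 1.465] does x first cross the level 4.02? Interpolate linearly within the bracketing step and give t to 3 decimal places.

t=0.000: state=(2.180, 4.300, 5.950)
step 1 (dt=0.005): k1=(21.200, -1.281, -6.881), k2=(20.638, -1.166, -6.614), k3=(20.655, -1.169, -6.621), k4=(20.109, -1.056, -6.360); state += dt/6·(k1+2k2+2k3+k4)
t=0.005: state=(2.283, 4.294, 5.917)
t=0.010: state=(2.381, 4.289, 5.886)
t=0.015: state=(2.474, 4.286, 5.858)
continuing one RK4 step at a time; state shown every 10 steps (Δt=0.05):
t=0.050: state=(3.008, 4.286, 5.719)
t=0.100: state=(3.522, 4.343, 5.651)
t=0.150: state=(3.864, 4.433, 5.690)
t=0.180: state=(4.019, 4.491, 5.749)
next step: t=0.185: state=(4.042, 4.500, 5.761) — x has crossed 4.02
linear interpolation between t=0.180 (4.01909) and t=0.185 (4.04232) → t≈0.180

t = 0.180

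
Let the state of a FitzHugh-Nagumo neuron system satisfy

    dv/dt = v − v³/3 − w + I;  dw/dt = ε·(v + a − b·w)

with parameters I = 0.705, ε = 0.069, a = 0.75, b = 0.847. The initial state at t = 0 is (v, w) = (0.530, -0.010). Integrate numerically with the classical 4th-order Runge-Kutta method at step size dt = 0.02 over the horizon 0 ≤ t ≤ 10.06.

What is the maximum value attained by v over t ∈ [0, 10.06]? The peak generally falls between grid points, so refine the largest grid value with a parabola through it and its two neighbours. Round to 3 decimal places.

t=0.000: state=(0.530, -0.010)
step 1 (dt=0.02): k1=(1.195, 0.089), k2=(1.203, 0.090), k3=(1.203, 0.090), k4=(1.211, 0.090); state += dt/6·(k1+2k2+2k3+k4)
t=0.020: state=(0.554, -0.008)
t=0.040: state=(0.578, -0.006)
t=0.060: state=(0.603, -0.005)
continuing one RK4 step at a time; state shown every 25 steps (Δt=0.5):
t=0.500: state=(1.182, 0.045)
t=1.000: state=(1.689, 0.119)
t=1.500: state=(1.880, 0.202)
t=2.000: state=(1.913, 0.287)
t=2.500: state=(1.898, 0.369)
t=3.000: state=(1.872, 0.448)
t=3.500: state=(1.842, 0.523)
t=4.000: state=(1.812, 0.596)
t=4.500: state=(1.781, 0.665)
t=5.000: state=(1.750, 0.732)
t=5.500: state=(1.718, 0.795)
t=6.000: state=(1.687, 0.856)
t=6.500: state=(1.655, 0.913)
t=7.000: state=(1.623, 0.968)
t=7.500: state=(1.590, 1.020)
t=8.000: state=(1.557, 1.070)
t=8.500: state=(1.524, 1.117)
t=9.000: state=(1.490, 1.162)
t=9.500: state=(1.455, 1.204)
t=10.000: state=(1.419, 1.243)
t=10.060: state=(1.415, 1.248)
largest grid value and its neighbours: v(1.980)=1.91278, v(2.000)=1.91278, v(2.020)=1.91272
parabola through these three points peaks at t≈1.990 with v≈1.91279

max v = 1.913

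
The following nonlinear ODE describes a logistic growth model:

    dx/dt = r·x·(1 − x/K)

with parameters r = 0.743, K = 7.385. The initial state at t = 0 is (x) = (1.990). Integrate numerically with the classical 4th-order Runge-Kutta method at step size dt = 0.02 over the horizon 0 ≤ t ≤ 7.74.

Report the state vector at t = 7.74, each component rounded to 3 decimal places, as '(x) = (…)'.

t=0.000: state=(1.990)
step 1 (dt=0.02): k1=(1.080), k2=(1.084), k3=(1.084), k4=(1.088); state += dt/6·(k1+2k2+2k3+k4)
t=0.020: state=(2.012)
t=0.040: state=(2.034)
t=0.060: state=(2.055)
continuing one RK4 step at a time; state shown every 25 steps (Δt=0.5):
t=0.500: state=(2.573)
t=1.000: state=(3.225)
t=1.500: state=(3.909)
t=2.000: state=(4.577)
t=2.500: state=(5.189)
t=3.000: state=(5.717)
t=3.500: state=(6.148)
t=4.000: state=(6.485)
t=4.500: state=(6.740)
t=5.000: state=(6.928)
t=5.500: state=(7.063)
t=6.000: state=(7.160)
t=6.500: state=(7.228)
t=7.000: state=(7.276)
t=7.500: state=(7.310)
t=7.740: state=(7.322)

(x) = (7.322)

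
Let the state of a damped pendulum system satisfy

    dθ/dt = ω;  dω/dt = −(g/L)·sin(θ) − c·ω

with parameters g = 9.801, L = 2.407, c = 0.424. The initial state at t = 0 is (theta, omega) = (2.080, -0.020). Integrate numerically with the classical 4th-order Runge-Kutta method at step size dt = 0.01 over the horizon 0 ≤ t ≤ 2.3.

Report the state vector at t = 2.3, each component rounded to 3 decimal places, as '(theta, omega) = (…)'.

t=0.000: state=(2.080, -0.020)
step 1 (dt=0.01): k1=(-0.020, -3.547), k2=(-0.038, -3.539), k3=(-0.038, -3.540), k4=(-0.055, -3.533); state += dt/6·(k1+2k2+2k3+k4)
t=0.010: state=(2.080, -0.055)
t=0.020: state=(2.079, -0.091)
t=0.030: state=(2.078, -0.126)
continuing one RK4 step at a time; state shown every 10 steps (Δt=0.1):
t=0.100: state=(2.060, -0.369)
t=0.200: state=(2.007, -0.710)
t=0.300: state=(1.919, -1.048)
t=0.400: state=(1.797, -1.386)
t=0.500: state=(1.641, -1.723)
t=0.600: state=(1.453, -2.049)
t=0.700: state=(1.232, -2.352)
t=0.800: state=(0.984, -2.610)
t=0.900: state=(0.713, -2.800)
t=1.000: state=(0.427, -2.898)
t=1.100: state=(0.137, -2.888)
t=1.200: state=(-0.147, -2.765)
t=1.300: state=(-0.413, -2.539)
t=1.400: state=(-0.652, -2.231)
t=1.500: state=(-0.857, -1.865)
t=1.600: state=(-1.024, -1.465)
t=1.700: state=(-1.150, -1.050)
t=1.800: state=(-1.234, -0.636)
t=1.900: state=(-1.277, -0.230)
t=2.000: state=(-1.280, 0.162)
t=2.100: state=(-1.245, 0.535)
t=2.200: state=(-1.174, 0.886)
t=2.300: state=(-1.069, 1.209)

(theta, omega) = (-1.069, 1.209)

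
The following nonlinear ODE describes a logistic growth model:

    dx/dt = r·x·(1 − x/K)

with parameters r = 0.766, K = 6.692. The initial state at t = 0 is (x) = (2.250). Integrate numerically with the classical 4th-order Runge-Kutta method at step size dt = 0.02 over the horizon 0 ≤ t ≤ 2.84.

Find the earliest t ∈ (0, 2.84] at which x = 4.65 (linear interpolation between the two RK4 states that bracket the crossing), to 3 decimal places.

t=0.000: state=(2.250)
step 1 (dt=0.02): k1=(1.144), k2=(1.147), k3=(1.147), k4=(1.150); state += dt/6·(k1+2k2+2k3+k4)
t=0.020: state=(2.273)
t=0.040: state=(2.296)
t=0.060: state=(2.319)
continuing one RK4 step at a time; state shown every 5 steps (Δt=0.1):
t=0.100: state=(2.366)
t=0.200: state=(2.484)
t=0.300: state=(2.605)
t=0.400: state=(2.728)
t=0.500: state=(2.852)
t=0.600: state=(2.978)
t=0.700: state=(3.106)
t=0.800: state=(3.233)
t=0.900: state=(3.361)
t=1.000: state=(3.489)
t=1.100: state=(3.617)
t=1.200: state=(3.744)
t=1.300: state=(3.870)
t=1.400: state=(3.994)
t=1.500: state=(4.116)
t=1.600: state=(4.237)
t=1.700: state=(4.354)
t=1.800: state=(4.469)
t=1.900: state=(4.582)
t=1.960: state=(4.648)
next step: t=1.980: state=(4.669) — x has crossed 4.65
linear interpolation between t=1.960 (4.64751) and t=1.980 (4.66920) → t≈1.962

t = 1.962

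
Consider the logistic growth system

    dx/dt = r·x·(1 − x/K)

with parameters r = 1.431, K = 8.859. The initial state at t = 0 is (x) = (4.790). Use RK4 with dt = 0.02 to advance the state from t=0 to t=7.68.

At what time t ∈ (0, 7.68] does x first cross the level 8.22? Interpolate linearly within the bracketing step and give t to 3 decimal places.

t = 1.671

t=0.000: state=(4.790)
step 1 (dt=0.02): k1=(3.148), k2=(3.144), k3=(3.144), k4=(3.140); state += dt/6·(k1+2k2+2k3+k4)
t=0.020: state=(4.853)
t=0.040: state=(4.916)
t=0.060: state=(4.978)
continuing one RK4 step at a time; state shown every 25 steps (Δt=0.5):
t=0.500: state=(6.259)
t=1.000: state=(7.364)
t=1.500: state=(8.059)
t=1.660: state=(8.211)
next step: t=1.680: state=(8.228) — x has crossed 8.22
linear interpolation between t=1.660 (8.21055) and t=1.680 (8.22754) → t≈1.671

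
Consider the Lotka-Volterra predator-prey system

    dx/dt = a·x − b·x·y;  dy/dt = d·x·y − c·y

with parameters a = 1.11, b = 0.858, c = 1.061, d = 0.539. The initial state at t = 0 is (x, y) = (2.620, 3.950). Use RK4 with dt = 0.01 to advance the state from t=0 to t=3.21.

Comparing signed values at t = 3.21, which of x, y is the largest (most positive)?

largest component: x

t=0.000: state=(2.620, 3.950)
step 1 (dt=0.01): k1=(-5.971, 1.387), k2=(-5.919, 1.326), k3=(-5.919, 1.326), k4=(-5.865, 1.265); state += dt/6·(k1+2k2+2k3+k4)
t=0.010: state=(2.561, 3.963)
t=0.020: state=(2.503, 3.975)
t=0.030: state=(2.446, 3.986)
continuing one RK4 step at a time; state shown every 20 steps (Δt=0.2):
t=0.200: state=(1.643, 4.004)
t=0.400: state=(1.053, 3.734)
t=0.600: state=(0.717, 3.317)
t=0.800: state=(0.527, 2.866)
t=1.000: state=(0.417, 2.438)
t=1.200: state=(0.355, 2.055)
t=1.400: state=(0.320, 1.723)
t=1.600: state=(0.305, 1.441)
t=1.800: state=(0.304, 1.205)
t=2.000: state=(0.314, 1.007)
t=2.200: state=(0.335, 0.843)
t=2.400: state=(0.366, 0.708)
t=2.600: state=(0.409, 0.597)
t=2.800: state=(0.464, 0.506)
t=3.000: state=(0.535, 0.432)
t=3.200: state=(0.623, 0.372)
t=3.210: state=(0.628, 0.369)
compare at T: x=0.628, y=0.369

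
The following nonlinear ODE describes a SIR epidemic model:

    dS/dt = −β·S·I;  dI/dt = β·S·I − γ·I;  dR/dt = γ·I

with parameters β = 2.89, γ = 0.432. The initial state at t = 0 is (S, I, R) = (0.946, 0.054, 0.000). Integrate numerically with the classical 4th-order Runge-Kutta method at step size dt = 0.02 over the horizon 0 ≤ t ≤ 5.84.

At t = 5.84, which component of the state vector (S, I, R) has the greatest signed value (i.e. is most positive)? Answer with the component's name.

t=0.000: state=(0.946, 0.054, 0.000)
step 1 (dt=0.02): k1=(-0.148, 0.124, 0.023), k2=(-0.151, 0.127, 0.024), k3=(-0.151, 0.127, 0.024), k4=(-0.154, 0.130, 0.024); state += dt/6·(k1+2k2+2k3+k4)
t=0.020: state=(0.943, 0.057, 0.000)
t=0.040: state=(0.940, 0.059, 0.001)
t=0.060: state=(0.937, 0.062, 0.002)
continuing one RK4 step at a time; state shown every 10 steps (Δt=0.2):
t=0.200: state=(0.909, 0.085, 0.006)
t=0.400: state=(0.855, 0.130, 0.015)
t=0.600: state=(0.780, 0.191, 0.029)
t=0.800: state=(0.684, 0.268, 0.048)
t=1.000: state=(0.572, 0.353, 0.075)
t=1.200: state=(0.455, 0.436, 0.109)
t=1.400: state=(0.347, 0.503, 0.150)
t=1.600: state=(0.255, 0.549, 0.196)
t=1.800: state=(0.185, 0.571, 0.244)
t=2.000: state=(0.133, 0.574, 0.294)
t=2.200: state=(0.095, 0.562, 0.343)
t=2.400: state=(0.069, 0.540, 0.391)
t=2.600: state=(0.051, 0.513, 0.436)
t=2.800: state=(0.038, 0.483, 0.479)
t=3.000: state=(0.029, 0.451, 0.519)
t=3.200: state=(0.023, 0.420, 0.557)
t=3.400: state=(0.018, 0.390, 0.592)
t=3.600: state=(0.015, 0.361, 0.625)
t=3.800: state=(0.012, 0.334, 0.655)
t=4.000: state=(0.010, 0.308, 0.682)
t=4.200: state=(0.008, 0.284, 0.708)
t=4.400: state=(0.007, 0.262, 0.731)
t=4.600: state=(0.006, 0.241, 0.753)
t=4.800: state=(0.005, 0.222, 0.773)
t=5.000: state=(0.005, 0.204, 0.791)
t=5.200: state=(0.004, 0.187, 0.808)
t=5.400: state=(0.004, 0.172, 0.824)
t=5.600: state=(0.003, 0.158, 0.838)
t=5.800: state=(0.003, 0.146, 0.851)
t=5.840: state=(0.003, 0.143, 0.854)
compare at T: S=0.003, I=0.143, R=0.854

largest component: R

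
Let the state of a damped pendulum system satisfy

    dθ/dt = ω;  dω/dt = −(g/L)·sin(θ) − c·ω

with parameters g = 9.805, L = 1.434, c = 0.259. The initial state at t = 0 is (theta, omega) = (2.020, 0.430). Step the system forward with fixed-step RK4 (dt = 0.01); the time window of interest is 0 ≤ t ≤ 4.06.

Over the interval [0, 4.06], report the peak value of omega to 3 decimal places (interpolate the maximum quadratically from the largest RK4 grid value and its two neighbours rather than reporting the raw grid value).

t=0.000: state=(2.020, 0.430)
step 1 (dt=0.01): k1=(0.430, -6.271), k2=(0.399, -6.256), k3=(0.399, -6.257), k4=(0.367, -6.242); state += dt/6·(k1+2k2+2k3+k4)
t=0.010: state=(2.024, 0.367)
t=0.020: state=(2.027, 0.305)
t=0.030: state=(2.030, 0.243)
continuing one RK4 step at a time; state shown every 20 steps (Δt=0.2):
t=0.200: state=(1.983, -0.791)
t=0.400: state=(1.702, -2.023)
t=0.600: state=(1.175, -3.230)
t=0.800: state=(0.438, -4.016)
t=1.000: state=(-0.367, -3.851)
t=1.200: state=(-1.041, -2.790)
t=1.400: state=(-1.460, -1.383)
t=1.600: state=(-1.596, 0.018)
t=1.800: state=(-1.458, 1.348)
t=2.000: state=(-1.064, 2.549)
t=2.200: state=(-0.465, 3.339)
t=2.400: state=(0.217, 3.328)
t=2.600: state=(0.810, 2.496)
t=2.800: state=(1.187, 1.241)
t=3.000: state=(1.302, -0.093)
t=3.200: state=(1.155, -1.351)
t=3.400: state=(0.776, -2.384)
t=3.600: state=(0.235, -2.909)
t=3.800: state=(-0.337, -2.687)
t=4.000: state=(-0.796, -1.824)
t=4.060: state=(-0.896, -1.491)
largest grid value and its neighbours: omega(2.290)=3.44819, omega(2.300)=3.44889, omega(2.310)=3.44725
parabola through these three points peaks at t≈2.298 with omega≈3.44894

max omega = 3.449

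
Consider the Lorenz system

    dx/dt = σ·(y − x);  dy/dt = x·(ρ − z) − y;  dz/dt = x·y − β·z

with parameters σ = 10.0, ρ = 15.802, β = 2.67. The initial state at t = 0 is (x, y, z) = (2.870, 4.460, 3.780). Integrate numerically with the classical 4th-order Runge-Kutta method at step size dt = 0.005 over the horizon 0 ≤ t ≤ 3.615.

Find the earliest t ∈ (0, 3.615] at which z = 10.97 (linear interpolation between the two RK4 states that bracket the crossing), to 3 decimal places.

t=0.000: state=(2.870, 4.460, 3.780)
step 1 (dt=0.005): k1=(15.900, 30.043, 2.708), k2=(16.254, 30.426, 3.085), k3=(16.254, 30.433, 3.090), k4=(16.609, 30.822, 3.478); state += dt/6·(k1+2k2+2k3+k4)
t=0.005: state=(2.951, 4.612, 3.795)
t=0.010: state=(3.036, 4.768, 3.815)
t=0.015: state=(3.124, 4.928, 3.838)
continuing one RK4 step at a time; state shown every 40 steps (Δt=0.2):
t=0.200: state=(8.931, 12.883, 10.801)
next step: t=0.205: state=(9.128, 13.035, 11.239) — z has crossed 10.97
linear interpolation between t=0.200 (10.80123) and t=0.205 (11.23928) → t≈0.202

t = 0.202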